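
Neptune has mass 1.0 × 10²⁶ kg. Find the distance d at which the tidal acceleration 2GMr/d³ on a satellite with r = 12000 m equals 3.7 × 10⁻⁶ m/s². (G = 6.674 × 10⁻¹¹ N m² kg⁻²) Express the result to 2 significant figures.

3.5 × 10⁸ m

2GMr/d³ = a_tidal  ⇒  d = (2GMr / a_tidal)^(1/3)
d = (2 × 6.674×10⁻¹¹ × (1.0 × 10²⁶) × (12000) / (3.7 × 10⁻⁶))^(1/3)
  = 3.5 × 10⁸ m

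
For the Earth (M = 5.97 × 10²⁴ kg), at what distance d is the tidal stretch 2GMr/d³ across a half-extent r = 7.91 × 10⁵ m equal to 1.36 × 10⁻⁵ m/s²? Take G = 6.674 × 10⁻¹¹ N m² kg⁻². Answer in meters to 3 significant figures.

3.59 × 10⁸ m

2GMr/d³ = a_tidal  ⇒  d = (2GMr / a_tidal)^(1/3)
d = (2 × 6.674×10⁻¹¹ × (5.97 × 10²⁴) × (7.91 × 10⁵) / (1.36 × 10⁻⁵))^(1/3)
  = 3.59 × 10⁸ m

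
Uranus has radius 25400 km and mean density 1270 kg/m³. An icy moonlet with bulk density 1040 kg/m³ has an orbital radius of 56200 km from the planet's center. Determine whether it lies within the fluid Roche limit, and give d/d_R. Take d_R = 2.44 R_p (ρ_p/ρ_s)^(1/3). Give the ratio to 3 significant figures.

d_R = 2.44 × (25400 km) × (1270/1040)^(1/3) = 66240 km
d/d_R = (56200) / (66240) = 0.848
Since d/d_R < 1, the body is inside the Roche limit.

inside; d/d_R ≈ 0.848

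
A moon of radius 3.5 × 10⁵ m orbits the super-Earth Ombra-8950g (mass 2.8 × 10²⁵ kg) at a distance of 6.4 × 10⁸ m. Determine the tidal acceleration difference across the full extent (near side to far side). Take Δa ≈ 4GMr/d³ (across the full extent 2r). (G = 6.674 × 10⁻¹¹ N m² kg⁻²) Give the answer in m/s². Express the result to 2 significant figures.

Δg = 4GMr/d³
   = 4 × (6.674 × 10⁻¹¹) × (2.8 × 10²⁵) × (3.5 × 10⁵) / (6.4 × 10⁸)³
   = 1.0 × 10⁻⁵ m/s²

1.0 × 10⁻⁵ m/s²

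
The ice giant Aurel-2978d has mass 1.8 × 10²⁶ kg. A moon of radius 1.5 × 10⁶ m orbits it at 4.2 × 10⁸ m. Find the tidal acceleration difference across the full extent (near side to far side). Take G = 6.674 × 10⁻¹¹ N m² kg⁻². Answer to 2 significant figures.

9.7 × 10⁻⁴ m/s²

Δa = 4GMr/d³
   = 4 × (6.674 × 10⁻¹¹) × (1.8 × 10²⁶) × (1.5 × 10⁶) / (4.2 × 10⁸)³
   = 9.7 × 10⁻⁴ m/s²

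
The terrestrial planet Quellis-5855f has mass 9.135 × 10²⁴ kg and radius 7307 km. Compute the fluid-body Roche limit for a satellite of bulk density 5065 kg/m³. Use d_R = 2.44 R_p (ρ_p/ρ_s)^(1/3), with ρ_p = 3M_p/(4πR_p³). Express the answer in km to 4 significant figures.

18420 km

ρ_p = 3M_p/(4πR_p³) = 3 × (9.135 × 10²⁴) / (4π × (7.307 × 10⁶ m)³) = 5590 kg/m³
d_R = 2.44 × 7307 km × (5590/5065)^(1/3)
    = 18420 km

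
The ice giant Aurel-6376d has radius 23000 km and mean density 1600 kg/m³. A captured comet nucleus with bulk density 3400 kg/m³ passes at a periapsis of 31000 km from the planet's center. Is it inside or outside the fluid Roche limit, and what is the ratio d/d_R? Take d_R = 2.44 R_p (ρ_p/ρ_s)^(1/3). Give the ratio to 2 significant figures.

inside; d/d_R ≈ 0.71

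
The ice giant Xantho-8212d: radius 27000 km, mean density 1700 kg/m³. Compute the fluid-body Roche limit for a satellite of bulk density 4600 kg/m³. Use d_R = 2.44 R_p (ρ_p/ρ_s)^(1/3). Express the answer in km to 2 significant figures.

d_R = 2.44 × 27000 km × (1700/4600)^(1/3)
    = 47000 km

47000 km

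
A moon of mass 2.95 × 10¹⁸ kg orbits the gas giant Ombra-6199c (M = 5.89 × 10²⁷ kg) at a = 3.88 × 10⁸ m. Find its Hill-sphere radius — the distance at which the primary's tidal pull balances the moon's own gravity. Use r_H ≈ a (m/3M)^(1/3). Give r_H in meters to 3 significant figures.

r_H ≈ a (m/3M)^(1/3)
    = (3.88 × 10⁸) × (2.95 × 10¹⁸ / (3 × 5.89 × 10²⁷))^(1/3)
    = 2.14 × 10⁵ m

2.14 × 10⁵ m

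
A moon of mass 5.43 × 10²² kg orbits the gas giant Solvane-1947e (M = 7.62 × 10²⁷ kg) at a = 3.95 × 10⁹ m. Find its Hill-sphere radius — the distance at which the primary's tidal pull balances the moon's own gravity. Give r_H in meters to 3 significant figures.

5.27 × 10⁷ m

r_H ≈ a (m/3M)^(1/3)
    = (3.95 × 10⁹) × (5.43 × 10²² / (3 × 7.62 × 10²⁷))^(1/3)
    = 5.27 × 10⁷ m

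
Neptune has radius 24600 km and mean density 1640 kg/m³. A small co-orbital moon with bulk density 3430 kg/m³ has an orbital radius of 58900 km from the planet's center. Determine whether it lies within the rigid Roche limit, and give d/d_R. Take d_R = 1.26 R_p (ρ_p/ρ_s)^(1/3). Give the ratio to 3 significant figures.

d_R = 1.26 × (24600 km) × (1640/3430)^(1/3) = 24240 km
d/d_R = (58900) / (24240) = 2.43
Since d/d_R > 1, the body is outside the Roche limit.

outside; d/d_R ≈ 2.43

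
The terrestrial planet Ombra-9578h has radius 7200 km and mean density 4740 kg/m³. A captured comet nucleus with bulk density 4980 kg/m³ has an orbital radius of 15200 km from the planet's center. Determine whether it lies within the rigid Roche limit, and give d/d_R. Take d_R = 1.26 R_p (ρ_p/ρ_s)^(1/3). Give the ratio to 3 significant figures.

outside; d/d_R ≈ 1.70

d_R = 1.26 × (7200 km) × (4740/4980)^(1/3) = 8924 km
d/d_R = (15200) / (8924) = 1.70
Since d/d_R > 1, the body is outside the Roche limit.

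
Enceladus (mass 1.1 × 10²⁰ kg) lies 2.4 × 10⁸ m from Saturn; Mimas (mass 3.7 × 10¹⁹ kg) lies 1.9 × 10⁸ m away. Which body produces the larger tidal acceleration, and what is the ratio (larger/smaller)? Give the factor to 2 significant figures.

Compare M/d³ for the two perturbers:
Enceladus: (1.1 × 10²⁰) / (2.4 × 10⁸)³ = 7.957 × 10⁻⁶
Mimas: (3.7 × 10¹⁹) / (1.9 × 10⁸)³ = 5.394 × 10⁻⁶
Ratio (larger/smaller) = 1.5

Enceladus, by a factor of ≈ 1.5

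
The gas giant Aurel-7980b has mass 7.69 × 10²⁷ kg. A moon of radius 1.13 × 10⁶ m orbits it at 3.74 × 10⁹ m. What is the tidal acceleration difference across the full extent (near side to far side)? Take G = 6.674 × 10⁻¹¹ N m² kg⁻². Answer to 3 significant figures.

4.43 × 10⁻⁵ m/s²

a_tidal = 4GMr/d³
        = 4 × (6.674 × 10⁻¹¹) × (7.69 × 10²⁷) × (1.13 × 10⁶) / (3.74 × 10⁹)³
        = 4.43 × 10⁻⁵ m/s²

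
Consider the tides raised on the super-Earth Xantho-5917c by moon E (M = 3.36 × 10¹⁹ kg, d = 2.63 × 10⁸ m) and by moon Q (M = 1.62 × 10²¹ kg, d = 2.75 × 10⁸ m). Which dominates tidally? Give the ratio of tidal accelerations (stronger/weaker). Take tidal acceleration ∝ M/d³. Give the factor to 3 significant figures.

Moon Q, by a factor of ≈ 42.2

Tidal stretch scales as M/d³; compute that for each body.
Moon E: (3.36 × 10¹⁹) / (2.63 × 10⁸)³ = 1.847 × 10⁻⁶
Moon Q: (1.62 × 10²¹) / (2.75 × 10⁸)³ = 7.790 × 10⁻⁵
Ratio (larger/smaller) = 42.2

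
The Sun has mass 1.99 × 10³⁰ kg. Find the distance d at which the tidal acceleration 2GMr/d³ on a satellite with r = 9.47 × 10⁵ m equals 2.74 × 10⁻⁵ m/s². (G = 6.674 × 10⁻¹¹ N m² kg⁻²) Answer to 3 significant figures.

2GMr/d³ = a_tidal  ⇒  d = (2GMr / a_tidal)^(1/3)
d = (2 × 6.674×10⁻¹¹ × (1.99 × 10³⁰) × (9.47 × 10⁵) / (2.74 × 10⁻⁵))^(1/3)
  = 2.09 × 10¹⁰ m

2.09 × 10¹⁰ m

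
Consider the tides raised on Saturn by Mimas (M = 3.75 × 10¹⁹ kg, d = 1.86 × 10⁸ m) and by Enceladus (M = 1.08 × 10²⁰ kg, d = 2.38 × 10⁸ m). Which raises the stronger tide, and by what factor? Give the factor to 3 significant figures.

Enceladus, by a factor of ≈ 1.37

Compare M/d³ for the two perturbers:
Mimas: (3.75 × 10¹⁹) / (1.86 × 10⁸)³ = 5.828 × 10⁻⁶
Enceladus: (1.08 × 10²⁰) / (2.38 × 10⁸)³ = 8.011 × 10⁻⁶
Ratio (larger/smaller) = 1.37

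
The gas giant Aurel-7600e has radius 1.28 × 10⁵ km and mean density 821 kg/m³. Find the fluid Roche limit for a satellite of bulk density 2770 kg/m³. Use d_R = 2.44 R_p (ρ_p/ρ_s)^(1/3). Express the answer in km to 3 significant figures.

d_R = 2.44 × 1.28 × 10⁵ km × (821/2770)^(1/3)
    = 2.08 × 10⁵ km

2.08 × 10⁵ km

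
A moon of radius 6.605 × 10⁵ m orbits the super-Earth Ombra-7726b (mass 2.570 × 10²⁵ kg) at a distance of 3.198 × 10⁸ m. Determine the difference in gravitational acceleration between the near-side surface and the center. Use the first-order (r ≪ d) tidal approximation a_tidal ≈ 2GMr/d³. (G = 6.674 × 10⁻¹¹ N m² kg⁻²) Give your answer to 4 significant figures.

Since r ≪ d, expand the inverse-square field across one radius to get the leading 2GMr/d³ term.
Δa = 2GMr/d³
   = 2 × (6.674 × 10⁻¹¹) × (2.570 × 10²⁵) × (6.605 × 10⁵) / (3.198 × 10⁸)³
   = 6.928 × 10⁻⁵ m/s²

6.928 × 10⁻⁵ m/s²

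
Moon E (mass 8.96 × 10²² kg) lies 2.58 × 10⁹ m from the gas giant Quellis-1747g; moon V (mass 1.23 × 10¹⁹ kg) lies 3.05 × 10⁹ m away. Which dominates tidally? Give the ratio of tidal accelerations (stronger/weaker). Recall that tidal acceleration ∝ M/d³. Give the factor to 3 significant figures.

Compare M/d³ for the two perturbers:
Moon E: (8.96 × 10²²) / (2.58 × 10⁹)³ = 5.217 × 10⁻⁶
Moon V: (1.23 × 10¹⁹) / (3.05 × 10⁹)³ = 4.335 × 10⁻¹⁰
Ratio (larger/smaller) = 12000

Moon E, by a factor of ≈ 12000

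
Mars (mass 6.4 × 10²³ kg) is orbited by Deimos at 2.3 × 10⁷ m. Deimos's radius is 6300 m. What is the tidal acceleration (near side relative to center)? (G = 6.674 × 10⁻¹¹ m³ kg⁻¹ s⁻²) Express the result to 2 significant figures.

Since r ≪ d, expand the inverse-square field across one radius to get the leading 2GMr/d³ term.
a_tidal = 2GMr/d³
        = 2 × (6.674 × 10⁻¹¹) × (6.4 × 10²³) × (6300) / (2.3 × 10⁷)³
        = 4.4 × 10⁻⁵ m/s²

4.4 × 10⁻⁵ m/s²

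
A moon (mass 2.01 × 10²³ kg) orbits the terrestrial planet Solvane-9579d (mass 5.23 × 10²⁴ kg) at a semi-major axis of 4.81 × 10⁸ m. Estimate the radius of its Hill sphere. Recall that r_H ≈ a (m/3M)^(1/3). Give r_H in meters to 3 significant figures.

1.13 × 10⁸ m

r_H ≈ a (m/3M)^(1/3)
    = (4.81 × 10⁸) × (2.01 × 10²³ / (3 × 5.23 × 10²⁴))^(1/3)
    = 1.13 × 10⁸ m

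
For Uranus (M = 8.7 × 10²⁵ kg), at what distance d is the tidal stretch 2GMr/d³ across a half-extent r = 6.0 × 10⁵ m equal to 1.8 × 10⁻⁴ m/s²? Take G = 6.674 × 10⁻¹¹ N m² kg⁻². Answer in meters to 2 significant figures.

2GMr/d³ = a_tidal  ⇒  d = (2GMr / a_tidal)^(1/3)
d = (2 × 6.674×10⁻¹¹ × (8.7 × 10²⁵) × (6.0 × 10⁵) / (1.8 × 10⁻⁴))^(1/3)
  = 3.4 × 10⁸ m

3.4 × 10⁸ m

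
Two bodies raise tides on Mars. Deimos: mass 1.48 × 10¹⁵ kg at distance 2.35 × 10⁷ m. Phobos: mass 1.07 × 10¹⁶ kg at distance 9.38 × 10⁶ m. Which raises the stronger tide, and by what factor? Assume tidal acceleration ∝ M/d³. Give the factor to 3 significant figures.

Phobos, by a factor of ≈ 114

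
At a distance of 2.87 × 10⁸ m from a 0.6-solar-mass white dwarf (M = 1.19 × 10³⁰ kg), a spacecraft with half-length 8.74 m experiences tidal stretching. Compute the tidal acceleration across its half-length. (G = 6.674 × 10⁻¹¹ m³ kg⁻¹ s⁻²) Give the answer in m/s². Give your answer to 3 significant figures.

a_tidal = 2GMr/d³
        = 2 × (6.674 × 10⁻¹¹) × (1.19 × 10³⁰) × (8.74) / (2.87 × 10⁸)³
        = 5.87 × 10⁻⁵ m/s²

5.87 × 10⁻⁵ m/s²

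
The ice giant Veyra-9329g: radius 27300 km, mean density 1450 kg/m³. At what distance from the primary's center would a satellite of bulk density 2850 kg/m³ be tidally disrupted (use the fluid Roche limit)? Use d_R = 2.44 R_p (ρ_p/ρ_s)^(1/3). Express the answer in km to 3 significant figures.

d_R = 2.44 × 27300 km × (1450/2850)^(1/3)
    = 53200 km

53200 km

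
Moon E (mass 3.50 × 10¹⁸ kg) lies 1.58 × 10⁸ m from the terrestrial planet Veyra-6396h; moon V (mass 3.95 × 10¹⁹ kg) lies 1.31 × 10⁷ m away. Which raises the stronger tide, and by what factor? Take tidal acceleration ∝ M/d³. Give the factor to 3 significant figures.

Tidal stretch scales as M/d³; compute that for each body.
Moon E: (3.50 × 10¹⁸) / (1.58 × 10⁸)³ = 8.874 × 10⁻⁷
Moon V: (3.95 × 10¹⁹) / (1.31 × 10⁷)³ = 1.757 × 10⁻²
Ratio (larger/smaller) = 19800

Moon V, by a factor of ≈ 19800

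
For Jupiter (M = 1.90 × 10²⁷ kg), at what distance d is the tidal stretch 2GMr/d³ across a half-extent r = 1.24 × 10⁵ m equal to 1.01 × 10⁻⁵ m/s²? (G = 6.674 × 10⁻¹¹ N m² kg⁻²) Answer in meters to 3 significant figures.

1.46 × 10⁹ m

2GMr/d³ = a_tidal  ⇒  d = (2GMr / a_tidal)^(1/3)
d = (2 × 6.674×10⁻¹¹ × (1.90 × 10²⁷) × (1.24 × 10⁵) / (1.01 × 10⁻⁵))^(1/3)
  = 1.46 × 10⁹ m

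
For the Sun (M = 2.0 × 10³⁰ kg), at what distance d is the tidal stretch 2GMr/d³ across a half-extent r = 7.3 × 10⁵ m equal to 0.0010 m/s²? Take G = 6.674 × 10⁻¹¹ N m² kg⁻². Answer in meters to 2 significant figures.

2GMr/d³ = a_tidal  ⇒  d = (2GMr / a_tidal)^(1/3)
d = (2 × 6.674×10⁻¹¹ × (2.0 × 10³⁰) × (7.3 × 10⁵) / (0.0010))^(1/3)
  = 5.8 × 10⁹ m

5.8 × 10⁹ m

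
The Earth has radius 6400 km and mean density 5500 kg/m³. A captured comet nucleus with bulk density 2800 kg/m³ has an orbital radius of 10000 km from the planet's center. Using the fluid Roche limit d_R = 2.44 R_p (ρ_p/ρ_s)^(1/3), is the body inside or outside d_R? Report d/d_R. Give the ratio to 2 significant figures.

inside; d/d_R ≈ 0.51

d_R = 2.44 × (6400 km) × (5500/2800)^(1/3) = 19560 km
d/d_R = (10000) / (19560) = 0.51
Since d/d_R < 1, the body is inside the Roche limit.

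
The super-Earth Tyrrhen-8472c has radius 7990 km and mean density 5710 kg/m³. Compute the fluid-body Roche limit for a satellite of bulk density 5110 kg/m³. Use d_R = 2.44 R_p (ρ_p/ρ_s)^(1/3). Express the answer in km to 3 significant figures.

20200 km

d_R = 2.44 × 7990 km × (5710/5110)^(1/3)
    = 20200 km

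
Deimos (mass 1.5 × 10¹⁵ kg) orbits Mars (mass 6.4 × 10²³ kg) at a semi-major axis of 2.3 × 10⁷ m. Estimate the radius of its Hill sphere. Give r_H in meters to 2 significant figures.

2.1 × 10⁴ m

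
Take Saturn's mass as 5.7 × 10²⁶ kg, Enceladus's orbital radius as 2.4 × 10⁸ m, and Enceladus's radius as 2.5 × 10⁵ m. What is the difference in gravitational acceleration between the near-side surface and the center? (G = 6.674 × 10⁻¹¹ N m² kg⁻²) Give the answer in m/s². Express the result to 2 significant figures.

Δa = 2GMr/d³
   = 2 × (6.674 × 10⁻¹¹) × (5.7 × 10²⁶) × (2.5 × 10⁵) / (2.4 × 10⁸)³
   = 1.4 × 10⁻³ m/s²

1.4 × 10⁻³ m/s²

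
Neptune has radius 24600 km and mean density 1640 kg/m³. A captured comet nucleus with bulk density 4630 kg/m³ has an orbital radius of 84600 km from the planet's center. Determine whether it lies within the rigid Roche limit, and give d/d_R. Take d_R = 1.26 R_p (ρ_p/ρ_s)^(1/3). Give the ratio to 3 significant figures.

outside; d/d_R ≈ 3.86

d_R = 1.26 × (24600 km) × (1640/4630)^(1/3) = 21930 km
d/d_R = (84600) / (21930) = 3.86
Since d/d_R > 1, the body is outside the Roche limit.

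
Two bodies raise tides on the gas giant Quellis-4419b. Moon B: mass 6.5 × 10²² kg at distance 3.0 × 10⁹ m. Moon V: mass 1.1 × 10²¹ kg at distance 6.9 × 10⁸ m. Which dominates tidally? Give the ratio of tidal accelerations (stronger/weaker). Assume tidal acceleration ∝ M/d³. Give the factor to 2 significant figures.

Moon V, by a factor of ≈ 1.4

Tidal acceleration ∝ M/d³, so compare M/d³ for each.
Moon B: (6.5 × 10²²) / (3.0 × 10⁹)³ = 2.407 × 10⁻⁶
Moon V: (1.1 × 10²¹) / (6.9 × 10⁸)³ = 3.348 × 10⁻⁶
Ratio (larger/smaller) = 1.4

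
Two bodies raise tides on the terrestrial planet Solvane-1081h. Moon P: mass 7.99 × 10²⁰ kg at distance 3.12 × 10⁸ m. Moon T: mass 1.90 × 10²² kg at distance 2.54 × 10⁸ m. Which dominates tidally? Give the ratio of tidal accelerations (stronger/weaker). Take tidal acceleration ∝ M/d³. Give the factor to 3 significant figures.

Moon T, by a factor of ≈ 44.1

The tide-raising term goes as M/d³ (the gradient of a 1/d² field).
Moon P: (7.99 × 10²⁰) / (3.12 × 10⁸)³ = 2.631 × 10⁻⁵
Moon T: (1.90 × 10²²) / (2.54 × 10⁸)³ = 1.159 × 10⁻³
Ratio (larger/smaller) = 44.1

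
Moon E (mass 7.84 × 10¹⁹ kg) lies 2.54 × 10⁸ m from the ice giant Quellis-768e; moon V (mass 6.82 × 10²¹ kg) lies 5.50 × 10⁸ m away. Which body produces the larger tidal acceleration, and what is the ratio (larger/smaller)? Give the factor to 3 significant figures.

Moon V, by a factor of ≈ 8.57

The tide-raising term goes as M/d³ (the gradient of a 1/d² field).
Moon E: (7.84 × 10¹⁹) / (2.54 × 10⁸)³ = 4.784 × 10⁻⁶
Moon V: (6.82 × 10²¹) / (5.50 × 10⁸)³ = 4.099 × 10⁻⁵
Ratio (larger/smaller) = 8.57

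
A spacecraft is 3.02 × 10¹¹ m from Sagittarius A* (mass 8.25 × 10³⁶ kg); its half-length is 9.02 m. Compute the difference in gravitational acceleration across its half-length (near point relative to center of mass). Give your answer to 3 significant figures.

3.61 × 10⁻⁷ m/s²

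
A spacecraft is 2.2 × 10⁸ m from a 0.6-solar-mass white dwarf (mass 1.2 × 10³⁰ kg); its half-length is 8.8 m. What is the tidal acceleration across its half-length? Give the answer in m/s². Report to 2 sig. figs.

Δa = 2GMr/d³
   = 2 × (6.674 × 10⁻¹¹) × (1.2 × 10³⁰) × (8.8) / (2.2 × 10⁸)³
   = 1.3 × 10⁻⁴ m/s²

1.3 × 10⁻⁴ m/s²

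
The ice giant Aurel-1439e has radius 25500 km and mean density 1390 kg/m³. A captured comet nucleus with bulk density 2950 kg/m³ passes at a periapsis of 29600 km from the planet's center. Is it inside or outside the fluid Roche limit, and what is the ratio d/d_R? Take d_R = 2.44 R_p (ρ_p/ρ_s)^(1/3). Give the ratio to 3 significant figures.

inside; d/d_R ≈ 0.611

d_R = 2.44 × (25500 km) × (1390/2950)^(1/3) = 48420 km
d/d_R = (29600) / (48420) = 0.611
Since d/d_R < 1, the body is inside the Roche limit.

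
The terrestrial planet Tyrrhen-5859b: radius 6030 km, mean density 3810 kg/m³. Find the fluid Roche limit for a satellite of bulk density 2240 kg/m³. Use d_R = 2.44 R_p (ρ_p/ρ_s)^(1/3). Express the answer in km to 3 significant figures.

17600 km

d_R = 2.44 × 6030 km × (3810/2240)^(1/3)
    = 17600 km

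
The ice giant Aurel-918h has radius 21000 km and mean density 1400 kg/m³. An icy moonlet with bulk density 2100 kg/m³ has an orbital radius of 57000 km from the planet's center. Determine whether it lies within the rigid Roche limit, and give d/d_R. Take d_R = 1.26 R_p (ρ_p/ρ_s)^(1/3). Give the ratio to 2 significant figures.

outside; d/d_R ≈ 2.5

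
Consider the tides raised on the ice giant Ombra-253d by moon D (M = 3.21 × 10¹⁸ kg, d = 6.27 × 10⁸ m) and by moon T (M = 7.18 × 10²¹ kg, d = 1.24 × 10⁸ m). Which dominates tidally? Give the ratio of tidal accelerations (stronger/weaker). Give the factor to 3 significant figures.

Compare M/d³ for the two perturbers:
Moon D: (3.21 × 10¹⁸) / (6.27 × 10⁸)³ = 1.302 × 10⁻⁸
Moon T: (7.18 × 10²¹) / (1.24 × 10⁸)³ = 3.766 × 10⁻³
Ratio (larger/smaller) = 2.89 × 10⁵

Moon T, by a factor of ≈ 2.89 × 10⁵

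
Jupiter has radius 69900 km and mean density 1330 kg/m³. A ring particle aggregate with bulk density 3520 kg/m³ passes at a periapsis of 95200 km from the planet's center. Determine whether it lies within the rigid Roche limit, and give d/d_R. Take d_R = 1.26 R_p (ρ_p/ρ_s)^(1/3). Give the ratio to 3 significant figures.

d_R = 1.26 × (69900 km) × (1330/3520)^(1/3) = 63670 km
d/d_R = (95200) / (63670) = 1.50
Since d/d_R > 1, the body is outside the Roche limit.

outside; d/d_R ≈ 1.50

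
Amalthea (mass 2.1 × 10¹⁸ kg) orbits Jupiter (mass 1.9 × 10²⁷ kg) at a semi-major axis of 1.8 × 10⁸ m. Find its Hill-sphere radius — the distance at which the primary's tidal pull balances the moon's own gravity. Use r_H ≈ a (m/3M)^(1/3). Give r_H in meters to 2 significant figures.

1.3 × 10⁵ m

r_H ≈ a (m/3M)^(1/3)
    = (1.8 × 10⁸) × (2.1 × 10¹⁸ / (3 × 1.9 × 10²⁷))^(1/3)
    = 1.3 × 10⁵ m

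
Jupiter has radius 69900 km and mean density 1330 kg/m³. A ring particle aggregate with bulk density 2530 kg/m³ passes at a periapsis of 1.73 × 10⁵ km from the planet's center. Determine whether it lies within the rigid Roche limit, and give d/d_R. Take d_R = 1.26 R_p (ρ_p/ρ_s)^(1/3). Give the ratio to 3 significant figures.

d_R = 1.26 × (69900 km) × (1330/2530)^(1/3) = 71080 km
d/d_R = (1.73 × 10⁵) / (71080) = 2.43
Since d/d_R > 1, the body is outside the Roche limit.

outside; d/d_R ≈ 2.43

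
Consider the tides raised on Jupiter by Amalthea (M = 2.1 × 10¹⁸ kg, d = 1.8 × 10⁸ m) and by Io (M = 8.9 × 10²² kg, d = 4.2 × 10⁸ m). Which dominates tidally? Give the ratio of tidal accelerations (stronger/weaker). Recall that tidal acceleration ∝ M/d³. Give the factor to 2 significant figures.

Io, by a factor of ≈ 3300

Tidal acceleration ∝ M/d³, so compare M/d³ for each.
Amalthea: (2.1 × 10¹⁸) / (1.8 × 10⁸)³ = 3.601 × 10⁻⁷
Io: (8.9 × 10²²) / (4.2 × 10⁸)³ = 1.201 × 10⁻³
Ratio (larger/smaller) = 3300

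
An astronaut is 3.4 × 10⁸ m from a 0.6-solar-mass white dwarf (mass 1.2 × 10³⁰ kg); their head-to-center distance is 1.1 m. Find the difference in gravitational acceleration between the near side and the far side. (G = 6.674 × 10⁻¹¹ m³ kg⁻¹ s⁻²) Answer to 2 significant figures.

a_tidal = 4GMr/d³
        = 4 × (6.674 × 10⁻¹¹) × (1.2 × 10³⁰) × (1.1) / (3.4 × 10⁸)³
        = 9.0 × 10⁻⁶ m/s²

9.0 × 10⁻⁶ m/s²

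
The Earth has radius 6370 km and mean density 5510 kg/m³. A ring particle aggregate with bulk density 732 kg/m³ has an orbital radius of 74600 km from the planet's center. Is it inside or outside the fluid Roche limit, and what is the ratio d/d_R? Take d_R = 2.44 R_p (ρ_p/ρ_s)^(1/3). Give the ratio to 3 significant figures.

d_R = 2.44 × (6370 km) × (5510/732)^(1/3) = 30460 km
d/d_R = (74600) / (30460) = 2.45
Since d/d_R > 1, the body is outside the Roche limit.

outside; d/d_R ≈ 2.45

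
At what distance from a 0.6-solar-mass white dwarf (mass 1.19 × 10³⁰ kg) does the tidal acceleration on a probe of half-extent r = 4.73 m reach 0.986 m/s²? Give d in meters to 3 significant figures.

9.13 × 10⁶ m

2GMr/d³ = a_tidal  ⇒  d = (2GMr / a_tidal)^(1/3)
d = (2 × 6.674×10⁻¹¹ × (1.19 × 10³⁰) × (4.73) / (0.986))^(1/3)
  = 9.13 × 10⁶ m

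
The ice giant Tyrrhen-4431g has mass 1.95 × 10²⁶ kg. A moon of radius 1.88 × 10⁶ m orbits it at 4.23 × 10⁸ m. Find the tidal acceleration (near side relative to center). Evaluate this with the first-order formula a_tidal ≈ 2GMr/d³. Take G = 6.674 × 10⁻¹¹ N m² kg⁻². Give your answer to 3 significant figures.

6.47 × 10⁻⁴ m/s²

Δa = 2GMr/d³
   = 2 × (6.674 × 10⁻¹¹) × (1.95 × 10²⁶) × (1.88 × 10⁶) / (4.23 × 10⁸)³
   = 6.47 × 10⁻⁴ m/s²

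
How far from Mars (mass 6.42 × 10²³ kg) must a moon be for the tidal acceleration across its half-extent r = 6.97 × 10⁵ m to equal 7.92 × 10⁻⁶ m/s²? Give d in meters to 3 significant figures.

2GMr/d³ = a_tidal  ⇒  d = (2GMr / a_tidal)^(1/3)
d = (2 × 6.674×10⁻¹¹ × (6.42 × 10²³) × (6.97 × 10⁵) / (7.92 × 10⁻⁶))^(1/3)
  = 1.96 × 10⁸ m

1.96 × 10⁸ m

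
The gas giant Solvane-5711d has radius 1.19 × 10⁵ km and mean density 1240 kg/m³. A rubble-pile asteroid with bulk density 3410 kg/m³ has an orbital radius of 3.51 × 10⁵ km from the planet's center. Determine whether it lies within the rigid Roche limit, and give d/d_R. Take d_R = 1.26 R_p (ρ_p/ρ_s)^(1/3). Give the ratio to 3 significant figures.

outside; d/d_R ≈ 3.28

d_R = 1.26 × (1.19 × 10⁵ km) × (1240/3410)^(1/3) = 1.070 × 10⁵ km
d/d_R = (3.51 × 10⁵) / (1.070 × 10⁵) = 3.28
Since d/d_R > 1, the body is outside the Roche limit.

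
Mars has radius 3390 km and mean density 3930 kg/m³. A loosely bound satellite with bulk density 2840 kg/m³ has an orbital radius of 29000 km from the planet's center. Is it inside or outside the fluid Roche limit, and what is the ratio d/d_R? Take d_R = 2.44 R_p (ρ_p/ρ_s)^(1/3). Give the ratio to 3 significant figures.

outside; d/d_R ≈ 3.15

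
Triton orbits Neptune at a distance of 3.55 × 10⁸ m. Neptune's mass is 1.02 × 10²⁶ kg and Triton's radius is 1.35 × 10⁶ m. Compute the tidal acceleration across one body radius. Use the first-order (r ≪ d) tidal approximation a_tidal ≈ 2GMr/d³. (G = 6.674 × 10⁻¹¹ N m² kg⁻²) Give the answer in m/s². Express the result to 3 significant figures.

4.11 × 10⁻⁴ m/s²

The tidal stretch is the gradient of GM/d² times the body's extent r, hence the 1/d³ dependence.
Δa = 2GMr/d³
   = 2 × (6.674 × 10⁻¹¹) × (1.02 × 10²⁶) × (1.35 × 10⁶) / (3.55 × 10⁸)³
   = 4.11 × 10⁻⁴ m/s²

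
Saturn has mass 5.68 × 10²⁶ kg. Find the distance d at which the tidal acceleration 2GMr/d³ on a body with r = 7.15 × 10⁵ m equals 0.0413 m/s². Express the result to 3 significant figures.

1.09 × 10⁸ m

2GMr/d³ = a_tidal  ⇒  d = (2GMr / a_tidal)^(1/3)
d = (2 × 6.674×10⁻¹¹ × (5.68 × 10²⁶) × (7.15 × 10⁵) / (0.0413))^(1/3)
  = 1.09 × 10⁸ m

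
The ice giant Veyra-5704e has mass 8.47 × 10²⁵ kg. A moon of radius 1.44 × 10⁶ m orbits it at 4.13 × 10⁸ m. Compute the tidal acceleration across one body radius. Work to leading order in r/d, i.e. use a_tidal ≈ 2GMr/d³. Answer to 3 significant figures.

Differencing GM/(d−r)² and GM/d² to first order in r/d gives 2GMr/d³.
Δa = 2GMr/d³
   = 2 × (6.674 × 10⁻¹¹) × (8.47 × 10²⁵) × (1.44 × 10⁶) / (4.13 × 10⁸)³
   = 2.31 × 10⁻⁴ m/s²

2.31 × 10⁻⁴ m/s²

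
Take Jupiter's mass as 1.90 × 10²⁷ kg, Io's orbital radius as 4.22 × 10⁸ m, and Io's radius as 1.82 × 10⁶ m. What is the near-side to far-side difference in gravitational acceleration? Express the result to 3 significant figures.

Δg = 4GMr/d³
   = 4 × (6.674 × 10⁻¹¹) × (1.90 × 10²⁷) × (1.82 × 10⁶) / (4.22 × 10⁸)³
   = 1.23 × 10⁻² m/s²

1.23 × 10⁻² m/s²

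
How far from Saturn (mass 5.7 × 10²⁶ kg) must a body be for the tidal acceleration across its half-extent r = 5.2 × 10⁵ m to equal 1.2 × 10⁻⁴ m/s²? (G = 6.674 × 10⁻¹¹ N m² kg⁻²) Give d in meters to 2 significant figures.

2GMr/d³ = a_tidal  ⇒  d = (2GMr / a_tidal)^(1/3)
d = (2 × 6.674×10⁻¹¹ × (5.7 × 10²⁶) × (5.2 × 10⁵) / (1.2 × 10⁻⁴))^(1/3)
  = 6.9 × 10⁸ m

6.9 × 10⁸ m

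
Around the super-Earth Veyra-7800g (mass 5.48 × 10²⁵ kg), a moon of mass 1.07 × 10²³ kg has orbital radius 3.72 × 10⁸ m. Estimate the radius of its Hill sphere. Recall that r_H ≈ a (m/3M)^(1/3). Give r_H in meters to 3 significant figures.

3.22 × 10⁷ m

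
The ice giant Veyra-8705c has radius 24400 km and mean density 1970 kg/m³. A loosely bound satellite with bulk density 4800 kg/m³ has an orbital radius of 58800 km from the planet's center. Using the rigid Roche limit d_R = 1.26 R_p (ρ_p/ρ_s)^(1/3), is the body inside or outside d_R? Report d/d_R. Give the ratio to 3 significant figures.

d_R = 1.26 × (24400 km) × (1970/4800)^(1/3) = 22850 km
d/d_R = (58800) / (22850) = 2.57
Since d/d_R > 1, the body is outside the Roche limit.

outside; d/d_R ≈ 2.57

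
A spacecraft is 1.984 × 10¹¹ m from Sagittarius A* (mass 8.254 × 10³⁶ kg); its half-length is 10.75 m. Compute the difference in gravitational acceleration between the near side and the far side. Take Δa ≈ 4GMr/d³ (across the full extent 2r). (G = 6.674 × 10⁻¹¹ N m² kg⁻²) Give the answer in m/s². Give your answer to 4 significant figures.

Near-to-far spans 2r, so the tidal difference is twice the near-to-center value: 4GMr/d³.
a_tidal = 4GMr/d³
        = 4 × (6.674 × 10⁻¹¹) × (8.254 × 10³⁶) × (10.75) / (1.984 × 10¹¹)³
        = 3.033 × 10⁻⁶ m/s²

3.033 × 10⁻⁶ m/s²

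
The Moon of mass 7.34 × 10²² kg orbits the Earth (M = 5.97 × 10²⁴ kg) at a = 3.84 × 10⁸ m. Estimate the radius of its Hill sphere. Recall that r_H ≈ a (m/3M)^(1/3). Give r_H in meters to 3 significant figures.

6.15 × 10⁷ m

r_H ≈ a (m/3M)^(1/3)
    = (3.84 × 10⁸) × (7.34 × 10²² / (3 × 5.97 × 10²⁴))^(1/3)
    = 6.15 × 10⁷ m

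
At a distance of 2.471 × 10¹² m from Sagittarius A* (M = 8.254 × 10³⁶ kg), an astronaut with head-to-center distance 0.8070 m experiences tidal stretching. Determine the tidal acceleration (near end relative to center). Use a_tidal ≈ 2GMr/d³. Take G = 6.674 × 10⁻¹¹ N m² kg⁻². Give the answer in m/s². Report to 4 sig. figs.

Δg = 2GMr/d³
   = 2 × (6.674 × 10⁻¹¹) × (8.254 × 10³⁶) × (0.8070) / (2.471 × 10¹²)³
   = 5.893 × 10⁻¹¹ m/s²

5.893 × 10⁻¹¹ m/s²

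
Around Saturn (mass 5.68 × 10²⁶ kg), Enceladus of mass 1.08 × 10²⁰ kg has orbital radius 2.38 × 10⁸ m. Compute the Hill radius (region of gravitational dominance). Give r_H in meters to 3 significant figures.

9.49 × 10⁵ m

r_H ≈ a (m/3M)^(1/3)
    = (2.38 × 10⁸) × (1.08 × 10²⁰ / (3 × 5.68 × 10²⁶))^(1/3)
    = 9.49 × 10⁵ m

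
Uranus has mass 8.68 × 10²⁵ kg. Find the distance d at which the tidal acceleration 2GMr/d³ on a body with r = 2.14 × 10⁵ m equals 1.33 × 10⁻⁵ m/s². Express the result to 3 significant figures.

2GMr/d³ = a_tidal  ⇒  d = (2GMr / a_tidal)^(1/3)
d = (2 × 6.674×10⁻¹¹ × (8.68 × 10²⁵) × (2.14 × 10⁵) / (1.33 × 10⁻⁵))^(1/3)
  = 5.71 × 10⁸ m

5.71 × 10⁸ m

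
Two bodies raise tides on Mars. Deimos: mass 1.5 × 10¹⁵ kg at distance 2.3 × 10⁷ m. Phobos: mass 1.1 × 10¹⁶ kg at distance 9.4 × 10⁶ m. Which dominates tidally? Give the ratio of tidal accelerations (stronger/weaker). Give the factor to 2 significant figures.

The tide-raising term goes as M/d³ (the gradient of a 1/d² field).
Deimos: (1.5 × 10¹⁵) / (2.3 × 10⁷)³ = 1.233 × 10⁻⁷
Phobos: (1.1 × 10¹⁶) / (9.4 × 10⁶)³ = 1.324 × 10⁻⁵
Ratio (larger/smaller) = 110

Phobos, by a factor of ≈ 110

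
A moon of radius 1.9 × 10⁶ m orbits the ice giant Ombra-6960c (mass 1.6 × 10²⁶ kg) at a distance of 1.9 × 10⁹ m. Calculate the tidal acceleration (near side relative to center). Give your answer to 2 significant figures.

Differencing GM/(d−r)² and GM/d² to first order in r/d gives 2GMr/d³.
a_tidal = 2GMr/d³
        = 2 × (6.674 × 10⁻¹¹) × (1.6 × 10²⁶) × (1.9 × 10⁶) / (1.9 × 10⁹)³
        = 5.9 × 10⁻⁶ m/s²

5.9 × 10⁻⁶ m/s²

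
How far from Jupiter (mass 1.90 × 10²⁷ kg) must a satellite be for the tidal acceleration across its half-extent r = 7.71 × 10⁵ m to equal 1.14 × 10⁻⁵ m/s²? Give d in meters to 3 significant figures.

2.58 × 10⁹ m

2GMr/d³ = a_tidal  ⇒  d = (2GMr / a_tidal)^(1/3)
d = (2 × 6.674×10⁻¹¹ × (1.90 × 10²⁷) × (7.71 × 10⁵) / (1.14 × 10⁻⁵))^(1/3)
  = 2.58 × 10⁹ m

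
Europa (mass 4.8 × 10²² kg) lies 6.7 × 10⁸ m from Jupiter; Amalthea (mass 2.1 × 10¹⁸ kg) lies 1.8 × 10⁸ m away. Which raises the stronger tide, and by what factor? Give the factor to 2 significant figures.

Europa, by a factor of ≈ 440

Tidal acceleration ∝ M/d³, so compare M/d³ for each.
Europa: (4.8 × 10²²) / (6.7 × 10⁸)³ = 1.596 × 10⁻⁴
Amalthea: (2.1 × 10¹⁸) / (1.8 × 10⁸)³ = 3.601 × 10⁻⁷
Ratio (larger/smaller) = 440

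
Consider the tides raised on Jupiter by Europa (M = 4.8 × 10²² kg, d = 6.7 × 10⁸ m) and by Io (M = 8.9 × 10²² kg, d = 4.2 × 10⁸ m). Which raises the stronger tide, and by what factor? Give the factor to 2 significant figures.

Io, by a factor of ≈ 7.5

Tidal stretch scales as M/d³; compute that for each body.
Europa: (4.8 × 10²²) / (6.7 × 10⁸)³ = 1.596 × 10⁻⁴
Io: (8.9 × 10²²) / (4.2 × 10⁸)³ = 1.201 × 10⁻³
Ratio (larger/smaller) = 7.5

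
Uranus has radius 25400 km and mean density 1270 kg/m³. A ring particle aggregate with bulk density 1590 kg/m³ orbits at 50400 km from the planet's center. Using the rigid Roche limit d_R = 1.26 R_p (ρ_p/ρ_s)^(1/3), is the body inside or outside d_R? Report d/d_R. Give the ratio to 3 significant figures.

d_R = 1.26 × (25400 km) × (1270/1590)^(1/3) = 29690 km
d/d_R = (50400) / (29690) = 1.70
Since d/d_R > 1, the body is outside the Roche limit.

outside; d/d_R ≈ 1.70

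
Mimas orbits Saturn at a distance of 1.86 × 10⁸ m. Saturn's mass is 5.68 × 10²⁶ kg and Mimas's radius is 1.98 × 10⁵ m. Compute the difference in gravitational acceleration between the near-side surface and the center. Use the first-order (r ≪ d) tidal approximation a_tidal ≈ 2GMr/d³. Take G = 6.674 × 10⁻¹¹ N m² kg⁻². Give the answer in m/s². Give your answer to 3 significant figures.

a_tidal = 2GMr/d³
        = 2 × (6.674 × 10⁻¹¹) × (5.68 × 10²⁶) × (1.98 × 10⁵) / (1.86 × 10⁸)³
        = 2.33 × 10⁻³ m/s²

2.33 × 10⁻³ m/s²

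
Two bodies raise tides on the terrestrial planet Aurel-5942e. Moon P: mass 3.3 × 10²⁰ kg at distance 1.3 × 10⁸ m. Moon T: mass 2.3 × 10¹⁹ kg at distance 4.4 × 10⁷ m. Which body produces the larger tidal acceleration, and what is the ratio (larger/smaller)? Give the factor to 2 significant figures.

Tidal stretch scales as M/d³; compute that for each body.
Moon P: (3.3 × 10²⁰) / (1.3 × 10⁸)³ = 1.502 × 10⁻⁴
Moon T: (2.3 × 10¹⁹) / (4.4 × 10⁷)³ = 2.700 × 10⁻⁴
Ratio (larger/smaller) = 1.8

Moon T, by a factor of ≈ 1.8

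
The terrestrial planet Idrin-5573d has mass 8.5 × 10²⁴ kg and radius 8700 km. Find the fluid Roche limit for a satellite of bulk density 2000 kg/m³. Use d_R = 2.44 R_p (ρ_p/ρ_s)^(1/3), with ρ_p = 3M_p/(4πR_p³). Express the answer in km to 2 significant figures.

25000 km

ρ_p = 3M_p/(4πR_p³) = 3 × (8.5 × 10²⁴) / (4π × (8.7 × 10⁶ m)³) = 3100 kg/m³
d_R = 2.44 × 8700 km × (3100/2000)^(1/3)
    = 25000 km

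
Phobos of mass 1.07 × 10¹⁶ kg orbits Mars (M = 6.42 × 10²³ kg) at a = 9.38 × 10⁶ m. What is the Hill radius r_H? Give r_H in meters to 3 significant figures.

1.66 × 10⁴ m

r_H ≈ a (m/3M)^(1/3)
    = (9.38 × 10⁶) × (1.07 × 10¹⁶ / (3 × 6.42 × 10²³))^(1/3)
    = 1.66 × 10⁴ m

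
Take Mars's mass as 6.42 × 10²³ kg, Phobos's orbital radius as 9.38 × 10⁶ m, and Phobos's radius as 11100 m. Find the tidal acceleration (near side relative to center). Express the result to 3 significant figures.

Δa = 2GMr/d³
   = 2 × (6.674 × 10⁻¹¹) × (6.42 × 10²³) × (11100) / (9.38 × 10⁶)³
   = 1.15 × 10⁻³ m/s²

1.15 × 10⁻³ m/s²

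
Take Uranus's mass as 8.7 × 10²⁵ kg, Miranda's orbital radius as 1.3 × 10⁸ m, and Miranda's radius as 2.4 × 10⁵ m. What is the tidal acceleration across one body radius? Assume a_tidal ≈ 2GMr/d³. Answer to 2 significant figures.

1.3 × 10⁻³ m/s²

Δg = 2GMr/d³
   = 2 × (6.674 × 10⁻¹¹) × (8.7 × 10²⁵) × (2.4 × 10⁵) / (1.3 × 10⁸)³
   = 1.3 × 10⁻³ m/s²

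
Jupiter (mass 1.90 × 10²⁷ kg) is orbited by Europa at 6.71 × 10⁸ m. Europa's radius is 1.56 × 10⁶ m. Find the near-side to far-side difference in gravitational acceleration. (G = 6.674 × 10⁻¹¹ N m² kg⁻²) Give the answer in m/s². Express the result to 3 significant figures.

2.62 × 10⁻³ m/s²

Near-to-far spans 2r, so the tidal difference is twice the near-to-center value: 4GMr/d³.
Δa = 4GMr/d³
   = 4 × (6.674 × 10⁻¹¹) × (1.90 × 10²⁷) × (1.56 × 10⁶) / (6.71 × 10⁸)³
   = 2.62 × 10⁻³ m/s²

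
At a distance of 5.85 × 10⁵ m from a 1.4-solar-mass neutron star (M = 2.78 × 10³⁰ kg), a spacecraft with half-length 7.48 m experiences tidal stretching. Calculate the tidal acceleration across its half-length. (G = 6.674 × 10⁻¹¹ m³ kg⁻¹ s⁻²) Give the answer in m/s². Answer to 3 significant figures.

1.39 × 10⁴ m/s²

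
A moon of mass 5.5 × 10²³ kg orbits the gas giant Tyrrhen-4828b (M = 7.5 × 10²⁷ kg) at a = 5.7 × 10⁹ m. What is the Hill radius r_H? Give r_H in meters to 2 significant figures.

1.7 × 10⁸ m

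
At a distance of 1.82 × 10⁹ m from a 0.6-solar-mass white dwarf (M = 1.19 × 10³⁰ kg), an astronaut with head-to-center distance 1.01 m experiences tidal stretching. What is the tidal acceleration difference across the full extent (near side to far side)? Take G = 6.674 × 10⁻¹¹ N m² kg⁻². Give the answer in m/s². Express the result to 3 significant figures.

5.32 × 10⁻⁸ m/s²

Δg = 4GMr/d³
   = 4 × (6.674 × 10⁻¹¹) × (1.19 × 10³⁰) × (1.01) / (1.82 × 10⁹)³
   = 5.32 × 10⁻⁸ m/s²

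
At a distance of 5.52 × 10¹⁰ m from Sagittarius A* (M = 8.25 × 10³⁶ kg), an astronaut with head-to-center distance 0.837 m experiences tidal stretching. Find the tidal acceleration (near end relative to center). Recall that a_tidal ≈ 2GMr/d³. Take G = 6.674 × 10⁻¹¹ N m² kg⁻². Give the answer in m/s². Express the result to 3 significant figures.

5.48 × 10⁻⁶ m/s²

The tidal stretch is the gradient of GM/d² times the body's extent r, hence the 1/d³ dependence.
Δg = 2GMr/d³
   = 2 × (6.674 × 10⁻¹¹) × (8.25 × 10³⁶) × (0.837) / (5.52 × 10¹⁰)³
   = 5.48 × 10⁻⁶ m/s²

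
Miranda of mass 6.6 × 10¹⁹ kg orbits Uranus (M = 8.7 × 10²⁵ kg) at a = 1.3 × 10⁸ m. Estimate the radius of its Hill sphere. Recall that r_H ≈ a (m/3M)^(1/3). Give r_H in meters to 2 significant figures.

r_H ≈ a (m/3M)^(1/3)
    = (1.3 × 10⁸) × (6.6 × 10¹⁹ / (3 × 8.7 × 10²⁵))^(1/3)
    = 8.2 × 10⁵ m

8.2 × 10⁵ m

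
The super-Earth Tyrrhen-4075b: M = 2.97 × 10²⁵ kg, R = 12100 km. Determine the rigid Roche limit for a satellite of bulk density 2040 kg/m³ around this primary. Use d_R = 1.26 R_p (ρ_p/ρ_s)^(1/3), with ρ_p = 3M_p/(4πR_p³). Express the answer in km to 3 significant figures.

19100 km

ρ_p = 3M_p/(4πR_p³) = 3 × (2.97 × 10²⁵) / (4π × (1.21 × 10⁷ m)³) = 4000 kg/m³
d_R = 1.26 × 12100 km × (4000/2040)^(1/3)
    = 19100 km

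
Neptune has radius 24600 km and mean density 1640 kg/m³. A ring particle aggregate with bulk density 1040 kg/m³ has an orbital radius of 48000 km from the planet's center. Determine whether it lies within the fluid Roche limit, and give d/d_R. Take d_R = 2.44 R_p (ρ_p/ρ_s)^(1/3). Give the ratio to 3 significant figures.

d_R = 2.44 × (24600 km) × (1640/1040)^(1/3) = 69870 km
d/d_R = (48000) / (69870) = 0.687
Since d/d_R < 1, the body is inside the Roche limit.

inside; d/d_R ≈ 0.687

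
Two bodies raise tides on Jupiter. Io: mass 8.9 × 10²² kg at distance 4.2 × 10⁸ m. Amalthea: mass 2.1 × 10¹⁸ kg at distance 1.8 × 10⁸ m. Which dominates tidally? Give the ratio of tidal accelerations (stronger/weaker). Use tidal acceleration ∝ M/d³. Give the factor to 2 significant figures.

Tidal acceleration ∝ M/d³, so compare M/d³ for each.
Io: (8.9 × 10²²) / (4.2 × 10⁸)³ = 1.201 × 10⁻³
Amalthea: (2.1 × 10¹⁸) / (1.8 × 10⁸)³ = 3.601 × 10⁻⁷
Ratio (larger/smaller) = 3300

Io, by a factor of ≈ 3300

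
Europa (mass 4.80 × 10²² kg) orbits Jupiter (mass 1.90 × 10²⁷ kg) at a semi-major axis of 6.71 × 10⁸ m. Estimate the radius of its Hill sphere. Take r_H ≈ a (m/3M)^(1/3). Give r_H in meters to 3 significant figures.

r_H ≈ a (m/3M)^(1/3)
    = (6.71 × 10⁸) × (4.80 × 10²² / (3 × 1.90 × 10²⁷))^(1/3)
    = 1.37 × 10⁷ m

1.37 × 10⁷ m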